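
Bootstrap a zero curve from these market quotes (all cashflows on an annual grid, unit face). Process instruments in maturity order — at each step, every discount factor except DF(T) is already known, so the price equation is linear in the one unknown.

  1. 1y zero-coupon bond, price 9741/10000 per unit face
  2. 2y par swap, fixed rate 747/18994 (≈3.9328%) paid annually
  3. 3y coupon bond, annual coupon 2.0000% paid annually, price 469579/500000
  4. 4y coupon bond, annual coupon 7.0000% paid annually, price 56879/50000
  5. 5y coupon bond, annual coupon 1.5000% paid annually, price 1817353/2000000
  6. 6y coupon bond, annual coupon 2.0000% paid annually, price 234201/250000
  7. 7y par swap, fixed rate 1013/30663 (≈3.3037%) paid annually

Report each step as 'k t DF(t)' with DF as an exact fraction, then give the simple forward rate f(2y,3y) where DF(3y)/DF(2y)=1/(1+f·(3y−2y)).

step 1 [1y] zero: DF = P = 9741/10000 ≈ 0.974100
step 2 [2y] swap r/1=747/18994: DF=(1 − 747/18994·(0.974100))/(1+747/18994) = 9253/10000 ≈ 0.925300
step 3 [3y] bond c/1=1/50: DF=(469579/500000 − 1/50·(0.974100+0.925300))/(1+1/50) = 1767/2000 ≈ 0.883500
step 4 [4y] bond c/1=7/100: DF=(56879/50000 − 7/100·(0.974100+0.925300+0.883500))/(1+7/100) = 8811/10000 ≈ 0.881100
step 5 [5y] bond c/1=3/200: DF=(1817353/2000000 − 3/200·(0.974100+0.925300+0.883500+0.881100))/(1+3/200) = 8411/10000 ≈ 0.841100
step 6 [6y] bond c/1=1/50: DF=(234201/250000 − 1/50·(0.974100+0.925300+0.883500+0.881100+0.841100))/(1+1/50) = 8301/10000 ≈ 0.830100
step 7 [7y] swap r/1=1013/30663: DF=(1 − 1013/30663·(0.974100+0.925300+0.883500+0.881100+0.841100+0.830100))/(1+1013/30663) = 3987/5000 ≈ 0.797400

1 1 9741/10000
2 2 9253/10000
3 3 1767/2000
4 4 8811/10000
5 5 8411/10000
6 6 8301/10000
7 7 3987/5000
f(2y,3y) = ((9253/10000)/(1767/2000) − 1)/(1) = 22/465 ≈ 4.7312%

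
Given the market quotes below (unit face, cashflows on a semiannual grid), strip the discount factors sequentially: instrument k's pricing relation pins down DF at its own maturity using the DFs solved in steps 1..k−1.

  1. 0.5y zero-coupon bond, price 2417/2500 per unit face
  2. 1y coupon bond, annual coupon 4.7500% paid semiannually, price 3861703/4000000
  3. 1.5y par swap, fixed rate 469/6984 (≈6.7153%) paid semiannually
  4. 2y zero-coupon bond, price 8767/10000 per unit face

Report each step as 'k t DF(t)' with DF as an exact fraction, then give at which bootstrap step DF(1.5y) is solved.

1 1/2 2417/2500
2 1 4603/5000
3 3/2 4531/5000
4 2 8767/10000
DF(1.5y) is solved at step 3

step 1 [0.5y] zero: DF = P = 2417/2500 ≈ 0.966800
step 2 [1y] bond c/2=19/800: DF=(3861703/4000000 − 19/800·(0.966800))/(1+19/800) = 4603/5000 ≈ 0.920600
step 3 [1.5y] swap r/2=469/13968: DF=(1 − 469/13968·(0.966800+0.920600))/(1+469/13968) = 4531/5000 ≈ 0.906200
step 4 [2y] zero: DF = P = 8767/10000 ≈ 0.876700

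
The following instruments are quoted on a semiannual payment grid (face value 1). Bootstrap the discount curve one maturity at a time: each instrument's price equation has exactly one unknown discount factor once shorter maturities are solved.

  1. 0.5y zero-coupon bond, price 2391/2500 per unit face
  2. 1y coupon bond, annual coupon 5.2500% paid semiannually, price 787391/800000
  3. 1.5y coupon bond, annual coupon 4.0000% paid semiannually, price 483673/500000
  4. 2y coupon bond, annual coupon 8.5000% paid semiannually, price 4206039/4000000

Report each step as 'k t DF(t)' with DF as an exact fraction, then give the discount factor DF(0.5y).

step 1 [0.5y] zero: DF = P = 2391/2500 ≈ 0.956400
step 2 [1y] bond c/2=21/800: DF=(787391/800000 − 21/800·(0.956400))/(1+21/800) = 4673/5000 ≈ 0.934600
step 3 [1.5y] bond c/2=1/50: DF=(483673/500000 − 1/50·(0.956400+0.934600))/(1+1/50) = 9113/10000 ≈ 0.911300
step 4 [2y] bond c/2=17/400: DF=(4206039/4000000 − 17/400·(0.956400+0.934600+0.911300))/(1+17/400) = 559/625 ≈ 0.894400

1 1/2 2391/2500
2 1 4673/5000
3 3/2 9113/10000
4 2 559/625
DF(0.5y) = 2391/2500 ≈ 0.956400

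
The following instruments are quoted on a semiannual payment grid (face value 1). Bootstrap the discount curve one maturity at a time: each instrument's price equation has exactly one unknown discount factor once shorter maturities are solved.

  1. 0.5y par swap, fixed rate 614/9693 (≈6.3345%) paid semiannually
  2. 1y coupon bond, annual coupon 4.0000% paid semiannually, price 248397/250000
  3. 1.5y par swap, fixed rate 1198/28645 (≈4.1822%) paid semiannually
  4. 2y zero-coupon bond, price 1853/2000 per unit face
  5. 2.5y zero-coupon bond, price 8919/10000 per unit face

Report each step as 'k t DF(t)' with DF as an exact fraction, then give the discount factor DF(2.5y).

step 1 [0.5y] swap r/2=307/9693: DF=(1 − 307/9693·(0))/(1+307/9693) = 9693/10000 ≈ 0.969300
step 2 [1y] bond c/2=1/50: DF=(248397/250000 − 1/50·(0.969300))/(1+1/50) = 9551/10000 ≈ 0.955100
step 3 [1.5y] swap r/2=599/28645: DF=(1 − 599/28645·(0.969300+0.955100))/(1+599/28645) = 9401/10000 ≈ 0.940100
step 4 [2y] zero: DF = P = 1853/2000 ≈ 0.926500
step 5 [2.5y] zero: DF = P = 8919/10000 ≈ 0.891900

1 1/2 9693/10000
2 1 9551/10000
3 3/2 9401/10000
4 2 1853/2000
5 5/2 8919/10000
DF(2.5y) = 8919/10000 ≈ 0.891900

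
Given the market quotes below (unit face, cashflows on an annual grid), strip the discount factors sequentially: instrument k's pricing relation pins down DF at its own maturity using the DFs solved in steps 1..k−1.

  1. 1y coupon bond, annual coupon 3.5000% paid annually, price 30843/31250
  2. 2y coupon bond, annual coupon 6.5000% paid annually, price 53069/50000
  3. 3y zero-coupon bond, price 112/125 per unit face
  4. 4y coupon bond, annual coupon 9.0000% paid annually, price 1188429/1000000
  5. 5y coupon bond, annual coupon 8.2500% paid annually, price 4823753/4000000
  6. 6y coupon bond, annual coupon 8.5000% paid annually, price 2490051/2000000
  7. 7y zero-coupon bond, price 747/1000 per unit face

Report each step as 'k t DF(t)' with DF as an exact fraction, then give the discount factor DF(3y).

1 1 596/625
2 2 1173/1250
3 3 112/125
4 4 8601/10000
5 5 209/250
6 6 3981/5000
7 7 747/1000
DF(3y) = 112/125 ≈ 0.896000

step 1 [1y] bond c/1=7/200: DF=(30843/31250 − 7/200·(0))/(1+7/200) = 596/625 ≈ 0.953600
step 2 [2y] bond c/1=13/200: DF=(53069/50000 − 13/200·(0.953600))/(1+13/200) = 1173/1250 ≈ 0.938400
step 3 [3y] zero: DF = P = 112/125 ≈ 0.896000
step 4 [4y] bond c/1=9/100: DF=(1188429/1000000 − 9/100·(0.953600+0.938400+0.896000))/(1+9/100) = 8601/10000 ≈ 0.860100
step 5 [5y] bond c/1=33/400: DF=(4823753/4000000 − 33/400·(0.953600+0.938400+0.896000+0.860100))/(1+33/400) = 209/250 ≈ 0.836000
step 6 [6y] bond c/1=17/200: DF=(2490051/2000000 − 17/200·(0.953600+0.938400+0.896000+0.860100+0.836000))/(1+17/200) = 3981/5000 ≈ 0.796200
step 7 [7y] zero: DF = P = 747/1000 ≈ 0.747000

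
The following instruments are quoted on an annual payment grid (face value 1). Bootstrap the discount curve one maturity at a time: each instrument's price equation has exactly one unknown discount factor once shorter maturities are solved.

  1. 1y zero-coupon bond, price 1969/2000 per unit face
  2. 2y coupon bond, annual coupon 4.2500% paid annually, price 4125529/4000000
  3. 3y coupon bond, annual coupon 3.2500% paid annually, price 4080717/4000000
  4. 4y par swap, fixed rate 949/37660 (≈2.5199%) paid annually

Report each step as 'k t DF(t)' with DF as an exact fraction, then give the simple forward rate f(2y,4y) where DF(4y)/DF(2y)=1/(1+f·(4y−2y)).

step 1 [1y] zero: DF = P = 1969/2000 ≈ 0.984500
step 2 [2y] bond c/1=17/400: DF=(4125529/4000000 − 17/400·(0.984500))/(1+17/400) = 2373/2500 ≈ 0.949200
step 3 [3y] bond c/1=13/400: DF=(4080717/4000000 − 13/400·(0.984500+0.949200))/(1+13/400) = 1159/1250 ≈ 0.927200
step 4 [4y] swap r/1=949/37660: DF=(1 − 949/37660·(0.984500+0.949200+0.927200))/(1+949/37660) = 9051/10000 ≈ 0.905100

1 1 1969/2000
2 2 2373/2500
3 3 1159/1250
4 4 9051/10000
f(2y,4y) = ((2373/2500)/(9051/10000) − 1)/(2) = 21/862 ≈ 2.4362%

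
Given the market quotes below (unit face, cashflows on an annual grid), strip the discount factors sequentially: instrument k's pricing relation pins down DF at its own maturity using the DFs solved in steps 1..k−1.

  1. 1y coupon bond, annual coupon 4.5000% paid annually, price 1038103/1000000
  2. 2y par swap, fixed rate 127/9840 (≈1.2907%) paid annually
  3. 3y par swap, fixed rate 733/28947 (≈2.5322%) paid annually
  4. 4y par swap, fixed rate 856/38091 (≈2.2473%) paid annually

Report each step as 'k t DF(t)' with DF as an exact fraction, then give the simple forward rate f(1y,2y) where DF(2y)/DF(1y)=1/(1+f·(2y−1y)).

1 1 4967/5000
2 2 4873/5000
3 3 9267/10000
4 4 1143/1250
f(1y,2y) = ((4967/5000)/(4873/5000) − 1)/(1) = 94/4873 ≈ 1.9290%

step 1 [1y] bond c/1=9/200: DF=(1038103/1000000 − 9/200·(0))/(1+9/200) = 4967/5000 ≈ 0.993400
step 2 [2y] swap r/1=127/9840: DF=(1 − 127/9840·(0.993400))/(1+127/9840) = 4873/5000 ≈ 0.974600
step 3 [3y] swap r/1=733/28947: DF=(1 − 733/28947·(0.993400+0.974600))/(1+733/28947) = 9267/10000 ≈ 0.926700
step 4 [4y] swap r/1=856/38091: DF=(1 − 856/38091·(0.993400+0.974600+0.926700))/(1+856/38091) = 1143/1250 ≈ 0.914400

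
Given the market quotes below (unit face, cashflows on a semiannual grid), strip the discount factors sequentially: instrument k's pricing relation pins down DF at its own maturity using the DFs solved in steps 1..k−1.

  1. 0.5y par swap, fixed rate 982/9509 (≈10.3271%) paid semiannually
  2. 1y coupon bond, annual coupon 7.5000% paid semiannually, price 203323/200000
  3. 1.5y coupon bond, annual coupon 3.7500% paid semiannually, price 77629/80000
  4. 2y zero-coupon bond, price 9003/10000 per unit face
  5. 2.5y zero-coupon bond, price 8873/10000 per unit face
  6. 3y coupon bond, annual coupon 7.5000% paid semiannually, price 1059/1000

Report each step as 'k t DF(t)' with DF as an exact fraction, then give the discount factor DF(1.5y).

1 1/2 9509/10000
2 1 1891/2000
3 3/2 1147/1250
4 2 9003/10000
5 5/2 8873/10000
6 3 534/625
DF(1.5y) = 1147/1250 ≈ 0.917600

step 1 [0.5y] swap r/2=491/9509: DF=(1 − 491/9509·(0))/(1+491/9509) = 9509/10000 ≈ 0.950900
step 2 [1y] bond c/2=3/80: DF=(203323/200000 − 3/80·(0.950900))/(1+3/80) = 1891/2000 ≈ 0.945500
step 3 [1.5y] bond c/2=3/160: DF=(77629/80000 − 3/160·(0.950900+0.945500))/(1+3/160) = 1147/1250 ≈ 0.917600
step 4 [2y] zero: DF = P = 9003/10000 ≈ 0.900300
step 5 [2.5y] zero: DF = P = 8873/10000 ≈ 0.887300
step 6 [3y] bond c/2=3/80: DF=(1059/1000 − 3/80·(0.950900+0.945500+0.917600+0.900300+0.887300))/(1+3/80) = 534/625 ≈ 0.854400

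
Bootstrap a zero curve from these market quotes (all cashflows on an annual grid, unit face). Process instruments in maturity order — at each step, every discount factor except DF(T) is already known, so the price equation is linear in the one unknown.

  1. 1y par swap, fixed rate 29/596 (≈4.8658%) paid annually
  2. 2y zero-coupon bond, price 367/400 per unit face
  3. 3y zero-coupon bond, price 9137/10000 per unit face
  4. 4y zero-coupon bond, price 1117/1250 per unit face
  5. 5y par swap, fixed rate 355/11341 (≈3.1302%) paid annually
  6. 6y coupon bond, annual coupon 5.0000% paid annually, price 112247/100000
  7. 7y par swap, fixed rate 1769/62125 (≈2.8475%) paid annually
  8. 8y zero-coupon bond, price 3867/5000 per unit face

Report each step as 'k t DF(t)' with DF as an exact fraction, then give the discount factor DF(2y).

1 1 596/625
2 2 367/400
3 3 9137/10000
4 4 1117/1250
5 5 429/500
6 6 853/1000
7 7 8231/10000
8 8 3867/5000
DF(2y) = 367/400 ≈ 0.917500

step 1 [1y] swap r/1=29/596: DF=(1 − 29/596·(0))/(1+29/596) = 596/625 ≈ 0.953600
step 2 [2y] zero: DF = P = 367/400 ≈ 0.917500
step 3 [3y] zero: DF = P = 9137/10000 ≈ 0.913700
step 4 [4y] zero: DF = P = 1117/1250 ≈ 0.893600
step 5 [5y] swap r/1=355/11341: DF=(1 − 355/11341·(0.953600+0.917500+0.913700+0.893600))/(1+355/11341) = 429/500 ≈ 0.858000
step 6 [6y] bond c/1=1/20: DF=(112247/100000 − 1/20·(0.953600+0.917500+0.913700+0.893600+0.858000))/(1+1/20) = 853/1000 ≈ 0.853000
step 7 [7y] swap r/1=1769/62125: DF=(1 − 1769/62125·(0.953600+0.917500+0.913700+0.893600+0.858000+0.853000))/(1+1769/62125) = 8231/10000 ≈ 0.823100
step 8 [8y] zero: DF = P = 3867/5000 ≈ 0.773400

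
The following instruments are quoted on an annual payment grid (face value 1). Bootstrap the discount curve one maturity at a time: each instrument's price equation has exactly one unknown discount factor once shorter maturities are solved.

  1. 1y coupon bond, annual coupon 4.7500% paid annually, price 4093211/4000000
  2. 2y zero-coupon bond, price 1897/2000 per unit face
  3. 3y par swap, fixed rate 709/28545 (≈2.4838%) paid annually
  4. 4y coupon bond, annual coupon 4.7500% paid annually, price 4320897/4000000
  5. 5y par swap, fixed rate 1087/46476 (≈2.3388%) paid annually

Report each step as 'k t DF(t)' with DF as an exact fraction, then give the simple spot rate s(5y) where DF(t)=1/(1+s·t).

1 1 9769/10000
2 2 1897/2000
3 3 9291/10000
4 4 4509/5000
5 5 8913/10000
s(5y) = (1/(8913/10000) − 1)/(5) = 1087/44565 ≈ 2.4391%

step 1 [1y] bond c/1=19/400: DF=(4093211/4000000 − 19/400·(0))/(1+19/400) = 9769/10000 ≈ 0.976900
step 2 [2y] zero: DF = P = 1897/2000 ≈ 0.948500
step 3 [3y] swap r/1=709/28545: DF=(1 − 709/28545·(0.976900+0.948500))/(1+709/28545) = 9291/10000 ≈ 0.929100
step 4 [4y] bond c/1=19/400: DF=(4320897/4000000 − 19/400·(0.976900+0.948500+0.929100))/(1+19/400) = 4509/5000 ≈ 0.901800
step 5 [5y] swap r/1=1087/46476: DF=(1 − 1087/46476·(0.976900+0.948500+0.929100+0.901800))/(1+1087/46476) = 8913/10000 ≈ 0.891300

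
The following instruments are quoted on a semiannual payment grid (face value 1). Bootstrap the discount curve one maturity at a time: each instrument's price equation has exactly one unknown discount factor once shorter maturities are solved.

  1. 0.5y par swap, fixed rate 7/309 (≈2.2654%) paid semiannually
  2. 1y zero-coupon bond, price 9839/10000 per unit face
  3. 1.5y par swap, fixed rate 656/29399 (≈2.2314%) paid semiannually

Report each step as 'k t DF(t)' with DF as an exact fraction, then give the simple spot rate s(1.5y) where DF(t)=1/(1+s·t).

step 1 [0.5y] swap r/2=7/618: DF=(1 − 7/618·(0))/(1+7/618) = 618/625 ≈ 0.988800
step 2 [1y] zero: DF = P = 9839/10000 ≈ 0.983900
step 3 [1.5y] swap r/2=328/29399: DF=(1 − 328/29399·(0.988800+0.983900))/(1+328/29399) = 1209/1250 ≈ 0.967200

1 1/2 618/625
2 1 9839/10000
3 3/2 1209/1250
s(1.5y) = (1/(1209/1250) − 1)/(3/2) = 82/3627 ≈ 2.2608%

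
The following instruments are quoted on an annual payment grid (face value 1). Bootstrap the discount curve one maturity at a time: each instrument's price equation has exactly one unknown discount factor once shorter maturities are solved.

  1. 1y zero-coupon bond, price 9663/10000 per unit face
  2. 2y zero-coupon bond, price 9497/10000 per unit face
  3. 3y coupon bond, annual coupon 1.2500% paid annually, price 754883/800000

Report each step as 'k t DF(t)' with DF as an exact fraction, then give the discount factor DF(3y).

step 1 [1y] zero: DF = P = 9663/10000 ≈ 0.966300
step 2 [2y] zero: DF = P = 9497/10000 ≈ 0.949700
step 3 [3y] bond c/1=1/80: DF=(754883/800000 − 1/80·(0.966300+0.949700))/(1+1/80) = 9083/10000 ≈ 0.908300

1 1 9663/10000
2 2 9497/10000
3 3 9083/10000
DF(3y) = 9083/10000 ≈ 0.908300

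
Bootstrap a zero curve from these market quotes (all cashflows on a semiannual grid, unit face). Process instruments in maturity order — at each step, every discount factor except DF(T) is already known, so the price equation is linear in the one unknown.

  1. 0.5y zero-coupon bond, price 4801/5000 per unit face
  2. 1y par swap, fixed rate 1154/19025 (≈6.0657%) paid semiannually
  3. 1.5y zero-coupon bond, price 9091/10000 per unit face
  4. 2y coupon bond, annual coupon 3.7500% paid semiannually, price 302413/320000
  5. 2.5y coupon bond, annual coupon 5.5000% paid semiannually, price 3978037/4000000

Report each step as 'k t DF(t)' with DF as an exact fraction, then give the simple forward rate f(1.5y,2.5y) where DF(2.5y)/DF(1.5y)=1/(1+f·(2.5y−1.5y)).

step 1 [0.5y] zero: DF = P = 4801/5000 ≈ 0.960200
step 2 [1y] swap r/2=577/19025: DF=(1 − 577/19025·(0.960200))/(1+577/19025) = 9423/10000 ≈ 0.942300
step 3 [1.5y] zero: DF = P = 9091/10000 ≈ 0.909100
step 4 [2y] bond c/2=3/160: DF=(302413/320000 − 3/160·(0.960200+0.942300+0.909100))/(1+3/160) = 8759/10000 ≈ 0.875900
step 5 [2.5y] bond c/2=11/400: DF=(3978037/4000000 − 11/400·(0.960200+0.942300+0.909100+0.875900))/(1+11/400) = 2173/2500 ≈ 0.869200

1 1/2 4801/5000
2 1 9423/10000
3 3/2 9091/10000
4 2 8759/10000
5 5/2 2173/2500
f(1.5y,2.5y) = ((9091/10000)/(2173/2500) − 1)/(1) = 399/8692 ≈ 4.5904%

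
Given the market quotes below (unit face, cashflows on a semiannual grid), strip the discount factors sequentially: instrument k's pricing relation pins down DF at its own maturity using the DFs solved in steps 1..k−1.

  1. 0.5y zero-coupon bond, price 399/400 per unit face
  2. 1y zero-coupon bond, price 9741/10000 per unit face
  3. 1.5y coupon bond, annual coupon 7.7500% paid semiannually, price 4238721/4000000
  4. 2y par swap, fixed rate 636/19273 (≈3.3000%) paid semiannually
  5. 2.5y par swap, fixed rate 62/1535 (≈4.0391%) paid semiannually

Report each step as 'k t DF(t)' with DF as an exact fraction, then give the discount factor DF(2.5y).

step 1 [0.5y] zero: DF = P = 399/400 ≈ 0.997500
step 2 [1y] zero: DF = P = 9741/10000 ≈ 0.974100
step 3 [1.5y] bond c/2=31/800: DF=(4238721/4000000 − 31/800·(0.997500+0.974100))/(1+31/800) = 4733/5000 ≈ 0.946600
step 4 [2y] swap r/2=318/19273: DF=(1 − 318/19273·(0.997500+0.974100+0.946600))/(1+318/19273) = 2341/2500 ≈ 0.936400
step 5 [2.5y] swap r/2=31/1535: DF=(1 − 31/1535·(0.997500+0.974100+0.946600+0.936400))/(1+31/1535) = 9039/10000 ≈ 0.903900

1 1/2 399/400
2 1 9741/10000
3 3/2 4733/5000
4 2 2341/2500
5 5/2 9039/10000
DF(2.5y) = 9039/10000 ≈ 0.903900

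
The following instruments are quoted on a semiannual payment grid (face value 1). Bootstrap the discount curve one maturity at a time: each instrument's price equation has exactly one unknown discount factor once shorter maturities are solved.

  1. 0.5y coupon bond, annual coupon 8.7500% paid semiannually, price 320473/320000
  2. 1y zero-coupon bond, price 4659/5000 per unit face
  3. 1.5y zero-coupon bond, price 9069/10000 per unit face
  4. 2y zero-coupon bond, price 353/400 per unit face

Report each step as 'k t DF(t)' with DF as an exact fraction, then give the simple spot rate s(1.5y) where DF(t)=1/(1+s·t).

step 1 [0.5y] bond c/2=7/160: DF=(320473/320000 − 7/160·(0))/(1+7/160) = 1919/2000 ≈ 0.959500
step 2 [1y] zero: DF = P = 4659/5000 ≈ 0.931800
step 3 [1.5y] zero: DF = P = 9069/10000 ≈ 0.906900
step 4 [2y] zero: DF = P = 353/400 ≈ 0.882500

1 1/2 1919/2000
2 1 4659/5000
3 3/2 9069/10000
4 2 353/400
s(1.5y) = (1/(9069/10000) − 1)/(3/2) = 1862/27207 ≈ 6.8438%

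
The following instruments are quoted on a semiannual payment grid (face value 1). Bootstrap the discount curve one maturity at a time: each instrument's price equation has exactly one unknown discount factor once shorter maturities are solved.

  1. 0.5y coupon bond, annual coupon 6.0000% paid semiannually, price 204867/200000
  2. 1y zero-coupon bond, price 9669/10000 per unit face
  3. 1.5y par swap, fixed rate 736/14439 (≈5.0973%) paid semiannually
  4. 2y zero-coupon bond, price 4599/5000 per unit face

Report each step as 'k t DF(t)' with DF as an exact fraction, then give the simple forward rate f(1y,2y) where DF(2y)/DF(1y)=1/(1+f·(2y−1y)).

step 1 [0.5y] bond c/2=3/100: DF=(204867/200000 − 3/100·(0))/(1+3/100) = 1989/2000 ≈ 0.994500
step 2 [1y] zero: DF = P = 9669/10000 ≈ 0.966900
step 3 [1.5y] swap r/2=368/14439: DF=(1 − 368/14439·(0.994500+0.966900))/(1+368/14439) = 579/625 ≈ 0.926400
step 4 [2y] zero: DF = P = 4599/5000 ≈ 0.919800

1 1/2 1989/2000
2 1 9669/10000
3 3/2 579/625
4 2 4599/5000
f(1y,2y) = ((9669/10000)/(4599/5000) − 1)/(1) = 157/3066 ≈ 5.1207%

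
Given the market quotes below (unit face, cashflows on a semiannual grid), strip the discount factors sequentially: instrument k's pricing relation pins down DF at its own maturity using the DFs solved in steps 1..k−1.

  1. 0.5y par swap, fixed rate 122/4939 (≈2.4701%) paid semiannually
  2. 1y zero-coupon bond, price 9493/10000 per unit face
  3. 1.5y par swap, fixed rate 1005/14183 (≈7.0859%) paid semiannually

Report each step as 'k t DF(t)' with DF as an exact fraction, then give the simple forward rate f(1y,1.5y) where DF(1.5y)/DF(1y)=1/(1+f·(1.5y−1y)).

step 1 [0.5y] swap r/2=61/4939: DF=(1 − 61/4939·(0))/(1+61/4939) = 4939/5000 ≈ 0.987800
step 2 [1y] zero: DF = P = 9493/10000 ≈ 0.949300
step 3 [1.5y] swap r/2=1005/28366: DF=(1 − 1005/28366·(0.987800+0.949300))/(1+1005/28366) = 1799/2000 ≈ 0.899500

1 1/2 4939/5000
2 1 9493/10000
3 3/2 1799/2000
f(1y,1.5y) = ((9493/10000)/(1799/2000) − 1)/(1/2) = 996/8995 ≈ 11.0728%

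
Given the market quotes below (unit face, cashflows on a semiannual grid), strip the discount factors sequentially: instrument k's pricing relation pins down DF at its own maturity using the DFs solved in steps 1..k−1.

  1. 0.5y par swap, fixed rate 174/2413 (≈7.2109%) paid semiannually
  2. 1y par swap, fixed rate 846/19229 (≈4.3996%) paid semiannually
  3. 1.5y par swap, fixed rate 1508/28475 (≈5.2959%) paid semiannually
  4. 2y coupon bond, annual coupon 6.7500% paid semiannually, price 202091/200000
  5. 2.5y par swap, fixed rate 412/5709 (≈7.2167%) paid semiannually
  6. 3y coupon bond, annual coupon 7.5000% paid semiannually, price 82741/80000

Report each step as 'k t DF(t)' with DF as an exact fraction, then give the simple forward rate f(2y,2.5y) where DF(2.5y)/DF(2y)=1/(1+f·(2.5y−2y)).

1 1/2 2413/2500
2 1 9577/10000
3 3/2 4623/5000
4 2 1769/2000
5 5/2 522/625
6 3 4159/5000
f(2y,2.5y) = ((1769/2000)/(522/625) − 1)/(1/2) = 17/144 ≈ 11.8056%

step 1 [0.5y] swap r/2=87/2413: DF=(1 − 87/2413·(0))/(1+87/2413) = 2413/2500 ≈ 0.965200
step 2 [1y] swap r/2=423/19229: DF=(1 − 423/19229·(0.965200))/(1+423/19229) = 9577/10000 ≈ 0.957700
step 3 [1.5y] swap r/2=754/28475: DF=(1 − 754/28475·(0.965200+0.957700))/(1+754/28475) = 4623/5000 ≈ 0.924600
step 4 [2y] bond c/2=27/800: DF=(202091/200000 − 27/800·(0.965200+0.957700+0.924600))/(1+27/800) = 1769/2000 ≈ 0.884500
step 5 [2.5y] swap r/2=206/5709: DF=(1 − 206/5709·(0.965200+0.957700+0.924600+0.884500))/(1+206/5709) = 522/625 ≈ 0.835200
step 6 [3y] bond c/2=3/80: DF=(82741/80000 − 3/80·(0.965200+0.957700+0.924600+0.884500+0.835200))/(1+3/80) = 4159/5000 ≈ 0.831800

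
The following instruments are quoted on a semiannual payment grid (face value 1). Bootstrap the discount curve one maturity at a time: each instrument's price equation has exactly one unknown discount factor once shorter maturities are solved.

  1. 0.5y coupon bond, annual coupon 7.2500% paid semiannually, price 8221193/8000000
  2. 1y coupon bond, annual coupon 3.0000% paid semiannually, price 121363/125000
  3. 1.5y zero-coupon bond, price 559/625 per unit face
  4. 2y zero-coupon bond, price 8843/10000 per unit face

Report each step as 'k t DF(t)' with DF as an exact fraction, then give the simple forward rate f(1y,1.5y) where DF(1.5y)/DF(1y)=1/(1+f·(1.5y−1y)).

1 1/2 9917/10000
2 1 9419/10000
3 3/2 559/625
4 2 8843/10000
f(1y,1.5y) = ((9419/10000)/(559/625) − 1)/(1/2) = 475/4472 ≈ 10.6216%

step 1 [0.5y] bond c/2=29/800: DF=(8221193/8000000 − 29/800·(0))/(1+29/800) = 9917/10000 ≈ 0.991700
step 2 [1y] bond c/2=3/200: DF=(121363/125000 − 3/200·(0.991700))/(1+3/200) = 9419/10000 ≈ 0.941900
step 3 [1.5y] zero: DF = P = 559/625 ≈ 0.894400
step 4 [2y] zero: DF = P = 8843/10000 ≈ 0.884300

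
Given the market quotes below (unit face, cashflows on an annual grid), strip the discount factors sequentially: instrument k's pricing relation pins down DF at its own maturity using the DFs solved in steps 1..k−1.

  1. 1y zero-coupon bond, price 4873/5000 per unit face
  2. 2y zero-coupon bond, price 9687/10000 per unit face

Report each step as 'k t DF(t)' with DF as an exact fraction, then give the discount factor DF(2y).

step 1 [1y] zero: DF = P = 4873/5000 ≈ 0.974600
step 2 [2y] zero: DF = P = 9687/10000 ≈ 0.968700

1 1 4873/5000
2 2 9687/10000
DF(2y) = 9687/10000 ≈ 0.968700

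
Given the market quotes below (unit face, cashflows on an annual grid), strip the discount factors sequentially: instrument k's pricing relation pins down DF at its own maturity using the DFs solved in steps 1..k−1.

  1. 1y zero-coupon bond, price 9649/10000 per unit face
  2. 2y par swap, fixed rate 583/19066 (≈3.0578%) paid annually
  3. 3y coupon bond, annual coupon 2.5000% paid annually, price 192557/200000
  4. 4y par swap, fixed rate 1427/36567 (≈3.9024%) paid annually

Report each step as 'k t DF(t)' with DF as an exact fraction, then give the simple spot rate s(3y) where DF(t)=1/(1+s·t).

1 1 9649/10000
2 2 9417/10000
3 3 558/625
4 4 8573/10000
s(3y) = (1/(558/625) − 1)/(3) = 67/1674 ≈ 4.0024%

step 1 [1y] zero: DF = P = 9649/10000 ≈ 0.964900
step 2 [2y] swap r/1=583/19066: DF=(1 − 583/19066·(0.964900))/(1+583/19066) = 9417/10000 ≈ 0.941700
step 3 [3y] bond c/1=1/40: DF=(192557/200000 − 1/40·(0.964900+0.941700))/(1+1/40) = 558/625 ≈ 0.892800
step 4 [4y] swap r/1=1427/36567: DF=(1 − 1427/36567·(0.964900+0.941700+0.892800))/(1+1427/36567) = 8573/10000 ≈ 0.857300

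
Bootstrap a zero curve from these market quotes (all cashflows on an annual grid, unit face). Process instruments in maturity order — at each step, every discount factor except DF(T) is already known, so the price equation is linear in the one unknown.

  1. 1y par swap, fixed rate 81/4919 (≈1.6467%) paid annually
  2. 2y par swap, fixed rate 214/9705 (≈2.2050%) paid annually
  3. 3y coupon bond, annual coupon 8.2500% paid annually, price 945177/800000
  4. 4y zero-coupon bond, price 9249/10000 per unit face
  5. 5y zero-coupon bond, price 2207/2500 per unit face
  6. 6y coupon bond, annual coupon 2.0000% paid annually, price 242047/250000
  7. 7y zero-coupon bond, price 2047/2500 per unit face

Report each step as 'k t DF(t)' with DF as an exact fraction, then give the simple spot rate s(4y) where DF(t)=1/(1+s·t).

1 1 4919/5000
2 2 2393/2500
3 3 1887/2000
4 4 9249/10000
5 5 2207/2500
6 6 2143/2500
7 7 2047/2500
s(4y) = (1/(9249/10000) − 1)/(4) = 751/36996 ≈ 2.0299%

step 1 [1y] swap r/1=81/4919: DF=(1 − 81/4919·(0))/(1+81/4919) = 4919/5000 ≈ 0.983800
step 2 [2y] swap r/1=214/9705: DF=(1 − 214/9705·(0.983800))/(1+214/9705) = 2393/2500 ≈ 0.957200
step 3 [3y] bond c/1=33/400: DF=(945177/800000 − 33/400·(0.983800+0.957200))/(1+33/400) = 1887/2000 ≈ 0.943500
step 4 [4y] zero: DF = P = 9249/10000 ≈ 0.924900
step 5 [5y] zero: DF = P = 2207/2500 ≈ 0.882800
step 6 [6y] bond c/1=1/50: DF=(242047/250000 − 1/50·(0.983800+0.957200+0.943500+0.924900+0.882800))/(1+1/50) = 2143/2500 ≈ 0.857200
step 7 [7y] zero: DF = P = 2047/2500 ≈ 0.818800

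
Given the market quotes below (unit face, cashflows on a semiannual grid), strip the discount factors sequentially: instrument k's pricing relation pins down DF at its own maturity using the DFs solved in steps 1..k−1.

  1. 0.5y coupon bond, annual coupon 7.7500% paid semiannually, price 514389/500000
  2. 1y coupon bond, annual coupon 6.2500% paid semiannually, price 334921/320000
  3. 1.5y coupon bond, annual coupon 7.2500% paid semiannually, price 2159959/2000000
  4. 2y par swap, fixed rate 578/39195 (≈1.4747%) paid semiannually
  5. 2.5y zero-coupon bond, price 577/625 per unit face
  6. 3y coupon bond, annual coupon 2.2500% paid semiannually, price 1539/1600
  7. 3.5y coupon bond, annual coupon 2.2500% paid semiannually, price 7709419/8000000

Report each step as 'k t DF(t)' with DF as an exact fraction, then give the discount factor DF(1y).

1 1/2 619/625
2 1 9849/10000
3 3/2 9731/10000
4 2 9711/10000
5 5/2 577/625
6 3 8973/10000
7 7/2 8891/10000
DF(1y) = 9849/10000 ≈ 0.984900

step 1 [0.5y] bond c/2=31/800: DF=(514389/500000 − 31/800·(0))/(1+31/800) = 619/625 ≈ 0.990400
step 2 [1y] bond c/2=1/32: DF=(334921/320000 − 1/32·(0.990400))/(1+1/32) = 9849/10000 ≈ 0.984900
step 3 [1.5y] bond c/2=29/800: DF=(2159959/2000000 − 29/800·(0.990400+0.984900))/(1+29/800) = 9731/10000 ≈ 0.973100
step 4 [2y] swap r/2=289/39195: DF=(1 − 289/39195·(0.990400+0.984900+0.973100))/(1+289/39195) = 9711/10000 ≈ 0.971100
step 5 [2.5y] zero: DF = P = 577/625 ≈ 0.923200
step 6 [3y] bond c/2=9/800: DF=(1539/1600 − 9/800·(0.990400+0.984900+0.973100+0.971100+0.923200))/(1+9/800) = 8973/10000 ≈ 0.897300
step 7 [3.5y] bond c/2=9/800: DF=(7709419/8000000 − 9/800·(0.990400+0.984900+0.973100+0.971100+0.923200+0.897300))/(1+9/800) = 8891/10000 ≈ 0.889100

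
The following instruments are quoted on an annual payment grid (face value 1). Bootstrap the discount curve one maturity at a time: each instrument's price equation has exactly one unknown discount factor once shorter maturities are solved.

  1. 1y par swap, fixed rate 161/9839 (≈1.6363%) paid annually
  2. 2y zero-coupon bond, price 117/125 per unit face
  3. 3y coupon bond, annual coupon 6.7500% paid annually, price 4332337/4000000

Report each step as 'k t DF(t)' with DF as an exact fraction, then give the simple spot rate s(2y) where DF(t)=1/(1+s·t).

step 1 [1y] swap r/1=161/9839: DF=(1 − 161/9839·(0))/(1+161/9839) = 9839/10000 ≈ 0.983900
step 2 [2y] zero: DF = P = 117/125 ≈ 0.936000
step 3 [3y] bond c/1=27/400: DF=(4332337/4000000 − 27/400·(0.983900+0.936000))/(1+27/400) = 2233/2500 ≈ 0.893200

1 1 9839/10000
2 2 117/125
3 3 2233/2500
s(2y) = (1/(117/125) − 1)/(2) = 4/117 ≈ 3.4188%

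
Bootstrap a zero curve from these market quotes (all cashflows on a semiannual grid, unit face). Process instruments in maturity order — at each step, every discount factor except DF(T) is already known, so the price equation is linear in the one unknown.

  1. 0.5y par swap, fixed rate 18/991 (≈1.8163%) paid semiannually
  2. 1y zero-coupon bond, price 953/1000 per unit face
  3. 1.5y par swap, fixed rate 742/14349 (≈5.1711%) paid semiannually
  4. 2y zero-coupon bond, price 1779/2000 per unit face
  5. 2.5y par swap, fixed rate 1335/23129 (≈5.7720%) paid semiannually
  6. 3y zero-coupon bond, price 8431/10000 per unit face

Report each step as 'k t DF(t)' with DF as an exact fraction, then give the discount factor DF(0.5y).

1 1/2 991/1000
2 1 953/1000
3 3/2 4629/5000
4 2 1779/2000
5 5/2 1733/2000
6 3 8431/10000
DF(0.5y) = 991/1000 ≈ 0.991000

step 1 [0.5y] swap r/2=9/991: DF=(1 − 9/991·(0))/(1+9/991) = 991/1000 ≈ 0.991000
step 2 [1y] zero: DF = P = 953/1000 ≈ 0.953000
step 3 [1.5y] swap r/2=371/14349: DF=(1 − 371/14349·(0.991000+0.953000))/(1+371/14349) = 4629/5000 ≈ 0.925800
step 4 [2y] zero: DF = P = 1779/2000 ≈ 0.889500
step 5 [2.5y] swap r/2=1335/46258: DF=(1 − 1335/46258·(0.991000+0.953000+0.925800+0.889500))/(1+1335/46258) = 1733/2000 ≈ 0.866500
step 6 [3y] zero: DF = P = 8431/10000 ≈ 0.843100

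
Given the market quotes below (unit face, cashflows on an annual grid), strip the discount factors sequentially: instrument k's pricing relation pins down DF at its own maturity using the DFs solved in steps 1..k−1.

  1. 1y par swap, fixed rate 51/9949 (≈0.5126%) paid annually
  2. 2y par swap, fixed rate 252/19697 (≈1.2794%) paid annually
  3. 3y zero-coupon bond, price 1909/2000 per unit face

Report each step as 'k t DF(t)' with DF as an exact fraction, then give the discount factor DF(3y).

1 1 9949/10000
2 2 2437/2500
3 3 1909/2000
DF(3y) = 1909/2000 ≈ 0.954500

step 1 [1y] swap r/1=51/9949: DF=(1 − 51/9949·(0))/(1+51/9949) = 9949/10000 ≈ 0.994900
step 2 [2y] swap r/1=252/19697: DF=(1 − 252/19697·(0.994900))/(1+252/19697) = 2437/2500 ≈ 0.974800
step 3 [3y] zero: DF = P = 1909/2000 ≈ 0.954500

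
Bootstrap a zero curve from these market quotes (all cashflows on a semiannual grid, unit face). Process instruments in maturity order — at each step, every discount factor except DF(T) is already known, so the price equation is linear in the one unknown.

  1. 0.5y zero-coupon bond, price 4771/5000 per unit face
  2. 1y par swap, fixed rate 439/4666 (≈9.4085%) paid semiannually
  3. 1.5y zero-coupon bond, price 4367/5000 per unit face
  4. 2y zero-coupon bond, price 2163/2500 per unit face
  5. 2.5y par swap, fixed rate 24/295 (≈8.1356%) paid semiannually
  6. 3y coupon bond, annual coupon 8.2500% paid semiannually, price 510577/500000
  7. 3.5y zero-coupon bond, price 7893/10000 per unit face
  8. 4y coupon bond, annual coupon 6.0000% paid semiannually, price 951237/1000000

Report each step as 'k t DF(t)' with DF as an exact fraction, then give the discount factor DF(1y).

1 1/2 4771/5000
2 1 4561/5000
3 3/2 4367/5000
4 2 2163/2500
5 5/2 41/50
6 3 4027/5000
7 7/2 7893/10000
8 4 3741/5000
DF(1y) = 4561/5000 ≈ 0.912200

step 1 [0.5y] zero: DF = P = 4771/5000 ≈ 0.954200
step 2 [1y] swap r/2=439/9332: DF=(1 − 439/9332·(0.954200))/(1+439/9332) = 4561/5000 ≈ 0.912200
step 3 [1.5y] zero: DF = P = 4367/5000 ≈ 0.873400
step 4 [2y] zero: DF = P = 2163/2500 ≈ 0.865200
step 5 [2.5y] swap r/2=12/295: DF=(1 − 12/295·(0.954200+0.912200+0.873400+0.865200))/(1+12/295) = 41/50 ≈ 0.820000
step 6 [3y] bond c/2=33/800: DF=(510577/500000 − 33/800·(0.954200+0.912200+0.873400+0.865200+0.820000))/(1+33/800) = 4027/5000 ≈ 0.805400
step 7 [3.5y] zero: DF = P = 7893/10000 ≈ 0.789300
step 8 [4y] bond c/2=3/100: DF=(951237/1000000 − 3/100·(0.954200+0.912200+0.873400+0.865200+0.820000+0.805400+0.789300))/(1+3/100) = 3741/5000 ≈ 0.748200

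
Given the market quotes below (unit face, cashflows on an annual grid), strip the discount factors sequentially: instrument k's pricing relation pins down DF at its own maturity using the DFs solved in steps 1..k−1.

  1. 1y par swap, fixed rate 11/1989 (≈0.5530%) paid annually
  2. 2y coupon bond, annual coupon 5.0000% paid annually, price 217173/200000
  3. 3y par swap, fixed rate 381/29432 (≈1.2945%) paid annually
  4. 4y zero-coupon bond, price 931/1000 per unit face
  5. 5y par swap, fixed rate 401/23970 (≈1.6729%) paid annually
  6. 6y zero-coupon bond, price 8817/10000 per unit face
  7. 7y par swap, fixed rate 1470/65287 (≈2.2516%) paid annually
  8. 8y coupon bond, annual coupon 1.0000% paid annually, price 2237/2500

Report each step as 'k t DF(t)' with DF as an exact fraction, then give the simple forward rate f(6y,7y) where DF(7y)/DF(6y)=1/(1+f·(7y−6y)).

step 1 [1y] swap r/1=11/1989: DF=(1 − 11/1989·(0))/(1+11/1989) = 1989/2000 ≈ 0.994500
step 2 [2y] bond c/1=1/20: DF=(217173/200000 − 1/20·(0.994500))/(1+1/20) = 2467/2500 ≈ 0.986800
step 3 [3y] swap r/1=381/29432: DF=(1 − 381/29432·(0.994500+0.986800))/(1+381/29432) = 9619/10000 ≈ 0.961900
step 4 [4y] zero: DF = P = 931/1000 ≈ 0.931000
step 5 [5y] swap r/1=401/23970: DF=(1 − 401/23970·(0.994500+0.986800+0.961900+0.931000))/(1+401/23970) = 4599/5000 ≈ 0.919800
step 6 [6y] zero: DF = P = 8817/10000 ≈ 0.881700
step 7 [7y] swap r/1=1470/65287: DF=(1 − 1470/65287·(0.994500+0.986800+0.961900+0.931000+0.919800+0.881700))/(1+1470/65287) = 853/1000 ≈ 0.853000
step 8 [8y] bond c/1=1/100: DF=(2237/2500 − 1/100·(0.994500+0.986800+0.961900+0.931000+0.919800+0.881700+0.853000))/(1+1/100) = 8213/10000 ≈ 0.821300

1 1 1989/2000
2 2 2467/2500
3 3 9619/10000
4 4 931/1000
5 5 4599/5000
6 6 8817/10000
7 7 853/1000
8 8 8213/10000
f(6y,7y) = ((8817/10000)/(853/1000) − 1)/(1) = 287/8530 ≈ 3.3646%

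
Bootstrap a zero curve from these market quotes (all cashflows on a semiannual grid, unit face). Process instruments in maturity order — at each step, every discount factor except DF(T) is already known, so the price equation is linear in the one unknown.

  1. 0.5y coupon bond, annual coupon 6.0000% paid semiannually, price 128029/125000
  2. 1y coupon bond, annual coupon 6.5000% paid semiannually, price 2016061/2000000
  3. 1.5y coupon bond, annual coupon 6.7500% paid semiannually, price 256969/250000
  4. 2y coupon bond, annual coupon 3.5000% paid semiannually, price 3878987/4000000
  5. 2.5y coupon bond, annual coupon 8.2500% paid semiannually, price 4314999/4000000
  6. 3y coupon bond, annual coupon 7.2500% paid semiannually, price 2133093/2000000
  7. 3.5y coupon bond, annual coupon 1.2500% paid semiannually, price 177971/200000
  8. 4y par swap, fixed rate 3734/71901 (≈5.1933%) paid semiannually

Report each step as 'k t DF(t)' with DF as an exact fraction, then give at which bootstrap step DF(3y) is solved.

step 1 [0.5y] bond c/2=3/100: DF=(128029/125000 − 3/100·(0))/(1+3/100) = 1243/1250 ≈ 0.994400
step 2 [1y] bond c/2=13/400: DF=(2016061/2000000 − 13/400·(0.994400))/(1+13/400) = 189/200 ≈ 0.945000
step 3 [1.5y] bond c/2=27/800: DF=(256969/250000 − 27/800·(0.994400+0.945000))/(1+27/800) = 931/1000 ≈ 0.931000
step 4 [2y] bond c/2=7/400: DF=(3878987/4000000 − 7/400·(0.994400+0.945000+0.931000))/(1+7/400) = 9037/10000 ≈ 0.903700
step 5 [2.5y] bond c/2=33/800: DF=(4314999/4000000 − 33/800·(0.994400+0.945000+0.931000+0.903700))/(1+33/800) = 1773/2000 ≈ 0.886500
step 6 [3y] bond c/2=29/800: DF=(2133093/2000000 − 29/800·(0.994400+0.945000+0.931000+0.903700+0.886500))/(1+29/800) = 4331/5000 ≈ 0.866200
step 7 [3.5y] bond c/2=1/160: DF=(177971/200000 − 1/160·(0.994400+0.945000+0.931000+0.903700+0.886500+0.866200))/(1+1/160) = 17/20 ≈ 0.850000
step 8 [4y] swap r/2=1867/71901: DF=(1 − 1867/71901·(0.994400+0.945000+0.931000+0.903700+0.886500+0.866200+0.850000))/(1+1867/71901) = 8133/10000 ≈ 0.813300

1 1/2 1243/1250
2 1 189/200
3 3/2 931/1000
4 2 9037/10000
5 5/2 1773/2000
6 3 4331/5000
7 7/2 17/20
8 4 8133/10000
DF(3y) is solved at step 6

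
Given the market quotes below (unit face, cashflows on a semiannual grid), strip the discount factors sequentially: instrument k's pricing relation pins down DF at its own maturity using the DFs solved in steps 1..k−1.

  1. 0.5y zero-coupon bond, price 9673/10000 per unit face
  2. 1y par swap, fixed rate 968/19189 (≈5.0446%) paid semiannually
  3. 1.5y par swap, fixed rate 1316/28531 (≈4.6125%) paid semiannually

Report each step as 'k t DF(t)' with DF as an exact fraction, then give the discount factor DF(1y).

step 1 [0.5y] zero: DF = P = 9673/10000 ≈ 0.967300
step 2 [1y] swap r/2=484/19189: DF=(1 − 484/19189·(0.967300))/(1+484/19189) = 2379/2500 ≈ 0.951600
step 3 [1.5y] swap r/2=658/28531: DF=(1 − 658/28531·(0.967300+0.951600))/(1+658/28531) = 4671/5000 ≈ 0.934200

1 1/2 9673/10000
2 1 2379/2500
3 3/2 4671/5000
DF(1y) = 2379/2500 ≈ 0.951600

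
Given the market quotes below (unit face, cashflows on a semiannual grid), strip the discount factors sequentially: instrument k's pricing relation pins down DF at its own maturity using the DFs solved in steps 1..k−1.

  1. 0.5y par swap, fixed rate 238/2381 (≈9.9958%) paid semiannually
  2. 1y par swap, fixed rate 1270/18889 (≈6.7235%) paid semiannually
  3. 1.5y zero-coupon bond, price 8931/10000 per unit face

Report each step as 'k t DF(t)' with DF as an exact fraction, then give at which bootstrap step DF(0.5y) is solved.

step 1 [0.5y] swap r/2=119/2381: DF=(1 − 119/2381·(0))/(1+119/2381) = 2381/2500 ≈ 0.952400
step 2 [1y] swap r/2=635/18889: DF=(1 − 635/18889·(0.952400))/(1+635/18889) = 1873/2000 ≈ 0.936500
step 3 [1.5y] zero: DF = P = 8931/10000 ≈ 0.893100

1 1/2 2381/2500
2 1 1873/2000
3 3/2 8931/10000
DF(0.5y) is solved at step 1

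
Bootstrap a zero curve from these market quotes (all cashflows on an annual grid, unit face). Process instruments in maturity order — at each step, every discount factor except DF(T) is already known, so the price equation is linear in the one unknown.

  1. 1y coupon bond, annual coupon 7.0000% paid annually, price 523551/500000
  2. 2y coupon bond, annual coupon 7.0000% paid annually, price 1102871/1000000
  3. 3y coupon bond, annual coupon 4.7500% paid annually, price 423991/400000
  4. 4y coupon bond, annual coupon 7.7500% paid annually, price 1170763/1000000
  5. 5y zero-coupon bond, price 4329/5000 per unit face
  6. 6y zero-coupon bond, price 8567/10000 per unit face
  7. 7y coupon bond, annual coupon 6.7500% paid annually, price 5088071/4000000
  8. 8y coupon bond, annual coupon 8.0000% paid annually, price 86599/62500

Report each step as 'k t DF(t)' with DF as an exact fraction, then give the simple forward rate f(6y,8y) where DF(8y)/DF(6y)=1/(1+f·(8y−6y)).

step 1 [1y] bond c/1=7/100: DF=(523551/500000 − 7/100·(0))/(1+7/100) = 4893/5000 ≈ 0.978600
step 2 [2y] bond c/1=7/100: DF=(1102871/1000000 − 7/100·(0.978600))/(1+7/100) = 9667/10000 ≈ 0.966700
step 3 [3y] bond c/1=19/400: DF=(423991/400000 − 19/400·(0.978600+0.966700))/(1+19/400) = 9237/10000 ≈ 0.923700
step 4 [4y] bond c/1=31/400: DF=(1170763/1000000 − 31/400·(0.978600+0.966700+0.923700))/(1+31/400) = 4401/5000 ≈ 0.880200
step 5 [5y] zero: DF = P = 4329/5000 ≈ 0.865800
step 6 [6y] zero: DF = P = 8567/10000 ≈ 0.856700
step 7 [7y] bond c/1=27/400: DF=(5088071/4000000 − 27/400·(0.978600+0.966700+0.923700+0.880200+0.865800+0.856700))/(1+27/400) = 1057/1250 ≈ 0.845600
step 8 [8y] bond c/1=2/25: DF=(86599/62500 − 2/25·(0.978600+0.966700+0.923700+0.880200+0.865800+0.856700+0.845600))/(1+2/25) = 163/200 ≈ 0.815000

1 1 4893/5000
2 2 9667/10000
3 3 9237/10000
4 4 4401/5000
5 5 4329/5000
6 6 8567/10000
7 7 1057/1250
8 8 163/200
f(6y,8y) = ((8567/10000)/(163/200) − 1)/(2) = 417/16300 ≈ 2.5583%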